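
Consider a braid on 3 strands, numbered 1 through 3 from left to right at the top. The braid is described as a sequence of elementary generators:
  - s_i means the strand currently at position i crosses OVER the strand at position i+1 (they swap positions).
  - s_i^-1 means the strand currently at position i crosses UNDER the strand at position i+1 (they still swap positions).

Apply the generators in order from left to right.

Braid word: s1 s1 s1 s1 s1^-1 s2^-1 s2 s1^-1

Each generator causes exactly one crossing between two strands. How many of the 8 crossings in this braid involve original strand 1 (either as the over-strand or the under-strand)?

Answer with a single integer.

Gen 1: crossing 1x2. Involves strand 1? yes. Count so far: 1
Gen 2: crossing 2x1. Involves strand 1? yes. Count so far: 2
Gen 3: crossing 1x2. Involves strand 1? yes. Count so far: 3
Gen 4: crossing 2x1. Involves strand 1? yes. Count so far: 4
Gen 5: crossing 1x2. Involves strand 1? yes. Count so far: 5
Gen 6: crossing 1x3. Involves strand 1? yes. Count so far: 6
Gen 7: crossing 3x1. Involves strand 1? yes. Count so far: 7
Gen 8: crossing 2x1. Involves strand 1? yes. Count so far: 8

Answer: 8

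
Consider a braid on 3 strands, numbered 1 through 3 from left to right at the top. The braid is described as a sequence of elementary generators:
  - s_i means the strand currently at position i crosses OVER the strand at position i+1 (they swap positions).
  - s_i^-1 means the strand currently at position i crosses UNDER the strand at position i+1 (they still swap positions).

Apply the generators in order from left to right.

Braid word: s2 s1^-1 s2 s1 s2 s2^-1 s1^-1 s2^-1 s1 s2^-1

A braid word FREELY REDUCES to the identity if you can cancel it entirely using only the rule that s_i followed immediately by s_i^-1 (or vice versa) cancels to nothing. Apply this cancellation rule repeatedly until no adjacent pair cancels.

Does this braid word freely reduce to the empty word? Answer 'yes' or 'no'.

Answer: yes

Derivation:
Gen 1 (s2): push. Stack: [s2]
Gen 2 (s1^-1): push. Stack: [s2 s1^-1]
Gen 3 (s2): push. Stack: [s2 s1^-1 s2]
Gen 4 (s1): push. Stack: [s2 s1^-1 s2 s1]
Gen 5 (s2): push. Stack: [s2 s1^-1 s2 s1 s2]
Gen 6 (s2^-1): cancels prior s2. Stack: [s2 s1^-1 s2 s1]
Gen 7 (s1^-1): cancels prior s1. Stack: [s2 s1^-1 s2]
Gen 8 (s2^-1): cancels prior s2. Stack: [s2 s1^-1]
Gen 9 (s1): cancels prior s1^-1. Stack: [s2]
Gen 10 (s2^-1): cancels prior s2. Stack: []
Reduced word: (empty)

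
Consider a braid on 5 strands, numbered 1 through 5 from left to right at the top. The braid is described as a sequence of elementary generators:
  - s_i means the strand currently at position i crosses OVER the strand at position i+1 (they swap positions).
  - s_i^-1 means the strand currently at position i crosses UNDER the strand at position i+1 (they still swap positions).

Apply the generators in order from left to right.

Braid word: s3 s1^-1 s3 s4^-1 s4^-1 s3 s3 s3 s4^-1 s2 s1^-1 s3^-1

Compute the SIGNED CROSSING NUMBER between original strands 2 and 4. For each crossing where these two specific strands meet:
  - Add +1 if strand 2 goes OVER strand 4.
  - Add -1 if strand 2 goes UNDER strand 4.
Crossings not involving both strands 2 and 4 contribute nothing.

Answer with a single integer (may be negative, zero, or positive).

Gen 1: crossing 3x4. Both 2&4? no. Sum: 0
Gen 2: crossing 1x2. Both 2&4? no. Sum: 0
Gen 3: crossing 4x3. Both 2&4? no. Sum: 0
Gen 4: crossing 4x5. Both 2&4? no. Sum: 0
Gen 5: crossing 5x4. Both 2&4? no. Sum: 0
Gen 6: crossing 3x4. Both 2&4? no. Sum: 0
Gen 7: crossing 4x3. Both 2&4? no. Sum: 0
Gen 8: crossing 3x4. Both 2&4? no. Sum: 0
Gen 9: crossing 3x5. Both 2&4? no. Sum: 0
Gen 10: crossing 1x4. Both 2&4? no. Sum: 0
Gen 11: 2 under 4. Both 2&4? yes. Contrib: -1. Sum: -1
Gen 12: crossing 1x5. Both 2&4? no. Sum: -1

Answer: -1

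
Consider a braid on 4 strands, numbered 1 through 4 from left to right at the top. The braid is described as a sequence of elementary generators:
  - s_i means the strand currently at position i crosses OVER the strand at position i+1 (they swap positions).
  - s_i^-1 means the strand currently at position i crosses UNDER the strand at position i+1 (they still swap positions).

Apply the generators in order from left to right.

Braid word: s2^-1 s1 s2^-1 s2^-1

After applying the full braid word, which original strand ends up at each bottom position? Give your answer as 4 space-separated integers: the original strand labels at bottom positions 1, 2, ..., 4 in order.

Gen 1 (s2^-1): strand 2 crosses under strand 3. Perm now: [1 3 2 4]
Gen 2 (s1): strand 1 crosses over strand 3. Perm now: [3 1 2 4]
Gen 3 (s2^-1): strand 1 crosses under strand 2. Perm now: [3 2 1 4]
Gen 4 (s2^-1): strand 2 crosses under strand 1. Perm now: [3 1 2 4]

Answer: 3 1 2 4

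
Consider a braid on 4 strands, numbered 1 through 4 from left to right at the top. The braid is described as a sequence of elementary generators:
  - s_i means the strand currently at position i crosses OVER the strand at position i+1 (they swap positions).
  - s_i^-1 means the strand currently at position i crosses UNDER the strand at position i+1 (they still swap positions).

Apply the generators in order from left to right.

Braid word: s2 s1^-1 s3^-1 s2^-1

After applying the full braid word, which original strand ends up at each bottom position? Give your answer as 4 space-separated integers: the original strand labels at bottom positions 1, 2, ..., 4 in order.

Answer: 3 4 1 2

Derivation:
Gen 1 (s2): strand 2 crosses over strand 3. Perm now: [1 3 2 4]
Gen 2 (s1^-1): strand 1 crosses under strand 3. Perm now: [3 1 2 4]
Gen 3 (s3^-1): strand 2 crosses under strand 4. Perm now: [3 1 4 2]
Gen 4 (s2^-1): strand 1 crosses under strand 4. Perm now: [3 4 1 2]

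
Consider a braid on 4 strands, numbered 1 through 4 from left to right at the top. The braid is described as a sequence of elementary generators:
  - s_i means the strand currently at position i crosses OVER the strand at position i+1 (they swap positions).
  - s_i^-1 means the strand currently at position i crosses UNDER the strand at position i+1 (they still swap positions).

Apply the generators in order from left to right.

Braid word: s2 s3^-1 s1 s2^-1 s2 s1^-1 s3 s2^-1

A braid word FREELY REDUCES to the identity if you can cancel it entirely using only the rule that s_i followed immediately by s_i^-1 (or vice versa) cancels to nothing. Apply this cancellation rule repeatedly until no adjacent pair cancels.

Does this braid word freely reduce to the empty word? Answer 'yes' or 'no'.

Answer: yes

Derivation:
Gen 1 (s2): push. Stack: [s2]
Gen 2 (s3^-1): push. Stack: [s2 s3^-1]
Gen 3 (s1): push. Stack: [s2 s3^-1 s1]
Gen 4 (s2^-1): push. Stack: [s2 s3^-1 s1 s2^-1]
Gen 5 (s2): cancels prior s2^-1. Stack: [s2 s3^-1 s1]
Gen 6 (s1^-1): cancels prior s1. Stack: [s2 s3^-1]
Gen 7 (s3): cancels prior s3^-1. Stack: [s2]
Gen 8 (s2^-1): cancels prior s2. Stack: []
Reduced word: (empty)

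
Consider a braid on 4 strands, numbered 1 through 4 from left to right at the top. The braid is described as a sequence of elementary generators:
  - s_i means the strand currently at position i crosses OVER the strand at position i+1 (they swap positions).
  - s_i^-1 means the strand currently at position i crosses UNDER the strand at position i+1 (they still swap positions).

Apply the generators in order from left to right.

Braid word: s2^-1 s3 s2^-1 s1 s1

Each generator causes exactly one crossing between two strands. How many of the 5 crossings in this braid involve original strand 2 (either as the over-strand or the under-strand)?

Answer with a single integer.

Gen 1: crossing 2x3. Involves strand 2? yes. Count so far: 1
Gen 2: crossing 2x4. Involves strand 2? yes. Count so far: 2
Gen 3: crossing 3x4. Involves strand 2? no. Count so far: 2
Gen 4: crossing 1x4. Involves strand 2? no. Count so far: 2
Gen 5: crossing 4x1. Involves strand 2? no. Count so far: 2

Answer: 2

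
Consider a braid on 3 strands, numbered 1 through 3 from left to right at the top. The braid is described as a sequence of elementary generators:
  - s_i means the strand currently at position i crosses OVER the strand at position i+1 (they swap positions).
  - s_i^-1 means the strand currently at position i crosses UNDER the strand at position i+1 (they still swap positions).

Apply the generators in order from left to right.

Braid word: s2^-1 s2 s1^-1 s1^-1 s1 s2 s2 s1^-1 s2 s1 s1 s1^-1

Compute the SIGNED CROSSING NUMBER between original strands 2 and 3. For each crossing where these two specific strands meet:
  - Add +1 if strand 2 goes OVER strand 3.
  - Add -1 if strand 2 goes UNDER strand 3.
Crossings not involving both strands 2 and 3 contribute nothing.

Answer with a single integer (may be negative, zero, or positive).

Answer: -1

Derivation:
Gen 1: 2 under 3. Both 2&3? yes. Contrib: -1. Sum: -1
Gen 2: 3 over 2. Both 2&3? yes. Contrib: -1. Sum: -2
Gen 3: crossing 1x2. Both 2&3? no. Sum: -2
Gen 4: crossing 2x1. Both 2&3? no. Sum: -2
Gen 5: crossing 1x2. Both 2&3? no. Sum: -2
Gen 6: crossing 1x3. Both 2&3? no. Sum: -2
Gen 7: crossing 3x1. Both 2&3? no. Sum: -2
Gen 8: crossing 2x1. Both 2&3? no. Sum: -2
Gen 9: 2 over 3. Both 2&3? yes. Contrib: +1. Sum: -1
Gen 10: crossing 1x3. Both 2&3? no. Sum: -1
Gen 11: crossing 3x1. Both 2&3? no. Sum: -1
Gen 12: crossing 1x3. Both 2&3? no. Sum: -1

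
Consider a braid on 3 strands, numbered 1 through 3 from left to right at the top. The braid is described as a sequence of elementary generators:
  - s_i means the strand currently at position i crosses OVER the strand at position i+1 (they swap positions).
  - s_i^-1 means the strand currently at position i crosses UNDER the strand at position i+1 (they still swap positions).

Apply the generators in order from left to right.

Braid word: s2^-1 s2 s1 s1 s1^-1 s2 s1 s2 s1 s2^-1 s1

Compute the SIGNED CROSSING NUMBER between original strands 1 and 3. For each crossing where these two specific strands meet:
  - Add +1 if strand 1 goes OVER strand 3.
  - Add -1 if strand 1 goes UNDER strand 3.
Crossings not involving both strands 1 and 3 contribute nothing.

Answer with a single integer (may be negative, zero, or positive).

Answer: 0

Derivation:
Gen 1: crossing 2x3. Both 1&3? no. Sum: 0
Gen 2: crossing 3x2. Both 1&3? no. Sum: 0
Gen 3: crossing 1x2. Both 1&3? no. Sum: 0
Gen 4: crossing 2x1. Both 1&3? no. Sum: 0
Gen 5: crossing 1x2. Both 1&3? no. Sum: 0
Gen 6: 1 over 3. Both 1&3? yes. Contrib: +1. Sum: 1
Gen 7: crossing 2x3. Both 1&3? no. Sum: 1
Gen 8: crossing 2x1. Both 1&3? no. Sum: 1
Gen 9: 3 over 1. Both 1&3? yes. Contrib: -1. Sum: 0
Gen 10: crossing 3x2. Both 1&3? no. Sum: 0
Gen 11: crossing 1x2. Both 1&3? no. Sum: 0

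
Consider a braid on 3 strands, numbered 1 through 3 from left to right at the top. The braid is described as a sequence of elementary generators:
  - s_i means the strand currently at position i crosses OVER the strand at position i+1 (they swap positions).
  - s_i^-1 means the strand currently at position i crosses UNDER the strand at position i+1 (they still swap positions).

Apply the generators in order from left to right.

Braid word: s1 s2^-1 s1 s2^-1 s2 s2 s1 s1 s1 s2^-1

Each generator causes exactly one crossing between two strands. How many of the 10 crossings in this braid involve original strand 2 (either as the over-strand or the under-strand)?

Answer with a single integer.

Answer: 6

Derivation:
Gen 1: crossing 1x2. Involves strand 2? yes. Count so far: 1
Gen 2: crossing 1x3. Involves strand 2? no. Count so far: 1
Gen 3: crossing 2x3. Involves strand 2? yes. Count so far: 2
Gen 4: crossing 2x1. Involves strand 2? yes. Count so far: 3
Gen 5: crossing 1x2. Involves strand 2? yes. Count so far: 4
Gen 6: crossing 2x1. Involves strand 2? yes. Count so far: 5
Gen 7: crossing 3x1. Involves strand 2? no. Count so far: 5
Gen 8: crossing 1x3. Involves strand 2? no. Count so far: 5
Gen 9: crossing 3x1. Involves strand 2? no. Count so far: 5
Gen 10: crossing 3x2. Involves strand 2? yes. Count so far: 6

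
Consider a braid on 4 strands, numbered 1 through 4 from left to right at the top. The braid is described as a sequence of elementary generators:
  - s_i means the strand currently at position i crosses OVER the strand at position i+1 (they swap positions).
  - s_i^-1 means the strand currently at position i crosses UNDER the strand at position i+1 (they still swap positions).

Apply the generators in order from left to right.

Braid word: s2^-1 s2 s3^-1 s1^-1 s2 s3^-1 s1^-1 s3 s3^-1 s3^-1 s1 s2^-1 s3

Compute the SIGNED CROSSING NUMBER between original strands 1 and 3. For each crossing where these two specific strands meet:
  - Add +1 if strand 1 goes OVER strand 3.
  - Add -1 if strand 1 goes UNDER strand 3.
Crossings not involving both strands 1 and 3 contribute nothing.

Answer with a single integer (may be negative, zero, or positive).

Gen 1: crossing 2x3. Both 1&3? no. Sum: 0
Gen 2: crossing 3x2. Both 1&3? no. Sum: 0
Gen 3: crossing 3x4. Both 1&3? no. Sum: 0
Gen 4: crossing 1x2. Both 1&3? no. Sum: 0
Gen 5: crossing 1x4. Both 1&3? no. Sum: 0
Gen 6: 1 under 3. Both 1&3? yes. Contrib: -1. Sum: -1
Gen 7: crossing 2x4. Both 1&3? no. Sum: -1
Gen 8: 3 over 1. Both 1&3? yes. Contrib: -1. Sum: -2
Gen 9: 1 under 3. Both 1&3? yes. Contrib: -1. Sum: -3
Gen 10: 3 under 1. Both 1&3? yes. Contrib: +1. Sum: -2
Gen 11: crossing 4x2. Both 1&3? no. Sum: -2
Gen 12: crossing 4x1. Both 1&3? no. Sum: -2
Gen 13: crossing 4x3. Both 1&3? no. Sum: -2

Answer: -2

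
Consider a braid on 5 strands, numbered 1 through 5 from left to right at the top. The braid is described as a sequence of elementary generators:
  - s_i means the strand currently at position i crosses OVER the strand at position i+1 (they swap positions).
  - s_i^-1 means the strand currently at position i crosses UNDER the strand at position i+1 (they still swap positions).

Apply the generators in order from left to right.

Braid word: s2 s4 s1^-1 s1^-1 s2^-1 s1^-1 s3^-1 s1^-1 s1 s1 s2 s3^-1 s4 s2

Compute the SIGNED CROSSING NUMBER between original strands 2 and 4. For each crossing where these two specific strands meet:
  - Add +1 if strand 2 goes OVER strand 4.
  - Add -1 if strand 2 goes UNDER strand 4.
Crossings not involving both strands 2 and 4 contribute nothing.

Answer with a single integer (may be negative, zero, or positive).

Gen 1: crossing 2x3. Both 2&4? no. Sum: 0
Gen 2: crossing 4x5. Both 2&4? no. Sum: 0
Gen 3: crossing 1x3. Both 2&4? no. Sum: 0
Gen 4: crossing 3x1. Both 2&4? no. Sum: 0
Gen 5: crossing 3x2. Both 2&4? no. Sum: 0
Gen 6: crossing 1x2. Both 2&4? no. Sum: 0
Gen 7: crossing 3x5. Both 2&4? no. Sum: 0
Gen 8: crossing 2x1. Both 2&4? no. Sum: 0
Gen 9: crossing 1x2. Both 2&4? no. Sum: 0
Gen 10: crossing 2x1. Both 2&4? no. Sum: 0
Gen 11: crossing 2x5. Both 2&4? no. Sum: 0
Gen 12: crossing 2x3. Both 2&4? no. Sum: 0
Gen 13: 2 over 4. Both 2&4? yes. Contrib: +1. Sum: 1
Gen 14: crossing 5x3. Both 2&4? no. Sum: 1

Answer: 1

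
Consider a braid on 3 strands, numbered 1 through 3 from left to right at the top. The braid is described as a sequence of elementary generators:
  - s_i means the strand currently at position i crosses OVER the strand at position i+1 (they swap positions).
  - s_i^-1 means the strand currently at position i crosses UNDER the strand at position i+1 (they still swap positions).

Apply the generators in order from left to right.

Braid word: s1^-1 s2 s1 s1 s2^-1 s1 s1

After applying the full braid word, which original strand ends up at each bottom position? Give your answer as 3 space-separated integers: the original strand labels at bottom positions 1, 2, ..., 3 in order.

Gen 1 (s1^-1): strand 1 crosses under strand 2. Perm now: [2 1 3]
Gen 2 (s2): strand 1 crosses over strand 3. Perm now: [2 3 1]
Gen 3 (s1): strand 2 crosses over strand 3. Perm now: [3 2 1]
Gen 4 (s1): strand 3 crosses over strand 2. Perm now: [2 3 1]
Gen 5 (s2^-1): strand 3 crosses under strand 1. Perm now: [2 1 3]
Gen 6 (s1): strand 2 crosses over strand 1. Perm now: [1 2 3]
Gen 7 (s1): strand 1 crosses over strand 2. Perm now: [2 1 3]

Answer: 2 1 3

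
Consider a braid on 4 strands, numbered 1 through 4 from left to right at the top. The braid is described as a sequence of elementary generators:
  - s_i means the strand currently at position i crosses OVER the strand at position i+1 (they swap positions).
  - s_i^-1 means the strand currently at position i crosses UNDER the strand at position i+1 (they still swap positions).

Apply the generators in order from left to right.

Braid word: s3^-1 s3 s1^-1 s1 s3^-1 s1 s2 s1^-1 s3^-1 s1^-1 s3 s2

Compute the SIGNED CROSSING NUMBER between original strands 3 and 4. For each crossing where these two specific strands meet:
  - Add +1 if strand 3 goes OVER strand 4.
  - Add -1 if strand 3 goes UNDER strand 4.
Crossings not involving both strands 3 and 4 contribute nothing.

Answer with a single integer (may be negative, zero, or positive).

Gen 1: 3 under 4. Both 3&4? yes. Contrib: -1. Sum: -1
Gen 2: 4 over 3. Both 3&4? yes. Contrib: -1. Sum: -2
Gen 3: crossing 1x2. Both 3&4? no. Sum: -2
Gen 4: crossing 2x1. Both 3&4? no. Sum: -2
Gen 5: 3 under 4. Both 3&4? yes. Contrib: -1. Sum: -3
Gen 6: crossing 1x2. Both 3&4? no. Sum: -3
Gen 7: crossing 1x4. Both 3&4? no. Sum: -3
Gen 8: crossing 2x4. Both 3&4? no. Sum: -3
Gen 9: crossing 1x3. Both 3&4? no. Sum: -3
Gen 10: crossing 4x2. Both 3&4? no. Sum: -3
Gen 11: crossing 3x1. Both 3&4? no. Sum: -3
Gen 12: crossing 4x1. Both 3&4? no. Sum: -3

Answer: -3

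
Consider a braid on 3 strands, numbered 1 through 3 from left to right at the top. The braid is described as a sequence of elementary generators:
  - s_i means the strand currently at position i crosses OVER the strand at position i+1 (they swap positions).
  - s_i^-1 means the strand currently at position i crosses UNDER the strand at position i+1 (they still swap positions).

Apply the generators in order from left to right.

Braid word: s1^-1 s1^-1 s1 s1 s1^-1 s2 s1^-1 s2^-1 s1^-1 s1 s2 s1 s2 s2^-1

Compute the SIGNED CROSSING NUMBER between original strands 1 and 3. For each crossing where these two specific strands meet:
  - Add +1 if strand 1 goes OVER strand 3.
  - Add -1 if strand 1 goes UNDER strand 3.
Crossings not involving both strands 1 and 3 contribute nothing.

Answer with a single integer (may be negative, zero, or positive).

Answer: 1

Derivation:
Gen 1: crossing 1x2. Both 1&3? no. Sum: 0
Gen 2: crossing 2x1. Both 1&3? no. Sum: 0
Gen 3: crossing 1x2. Both 1&3? no. Sum: 0
Gen 4: crossing 2x1. Both 1&3? no. Sum: 0
Gen 5: crossing 1x2. Both 1&3? no. Sum: 0
Gen 6: 1 over 3. Both 1&3? yes. Contrib: +1. Sum: 1
Gen 7: crossing 2x3. Both 1&3? no. Sum: 1
Gen 8: crossing 2x1. Both 1&3? no. Sum: 1
Gen 9: 3 under 1. Both 1&3? yes. Contrib: +1. Sum: 2
Gen 10: 1 over 3. Both 1&3? yes. Contrib: +1. Sum: 3
Gen 11: crossing 1x2. Both 1&3? no. Sum: 3
Gen 12: crossing 3x2. Both 1&3? no. Sum: 3
Gen 13: 3 over 1. Both 1&3? yes. Contrib: -1. Sum: 2
Gen 14: 1 under 3. Both 1&3? yes. Contrib: -1. Sum: 1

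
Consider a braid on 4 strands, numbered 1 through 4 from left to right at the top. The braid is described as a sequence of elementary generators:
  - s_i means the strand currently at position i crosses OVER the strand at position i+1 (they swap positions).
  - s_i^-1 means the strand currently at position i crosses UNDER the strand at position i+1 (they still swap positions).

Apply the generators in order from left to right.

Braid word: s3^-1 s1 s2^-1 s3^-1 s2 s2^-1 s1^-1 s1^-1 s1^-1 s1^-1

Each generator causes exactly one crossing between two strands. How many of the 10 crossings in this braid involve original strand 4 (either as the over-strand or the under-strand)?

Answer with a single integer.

Answer: 8

Derivation:
Gen 1: crossing 3x4. Involves strand 4? yes. Count so far: 1
Gen 2: crossing 1x2. Involves strand 4? no. Count so far: 1
Gen 3: crossing 1x4. Involves strand 4? yes. Count so far: 2
Gen 4: crossing 1x3. Involves strand 4? no. Count so far: 2
Gen 5: crossing 4x3. Involves strand 4? yes. Count so far: 3
Gen 6: crossing 3x4. Involves strand 4? yes. Count so far: 4
Gen 7: crossing 2x4. Involves strand 4? yes. Count so far: 5
Gen 8: crossing 4x2. Involves strand 4? yes. Count so far: 6
Gen 9: crossing 2x4. Involves strand 4? yes. Count so far: 7
Gen 10: crossing 4x2. Involves strand 4? yes. Count so far: 8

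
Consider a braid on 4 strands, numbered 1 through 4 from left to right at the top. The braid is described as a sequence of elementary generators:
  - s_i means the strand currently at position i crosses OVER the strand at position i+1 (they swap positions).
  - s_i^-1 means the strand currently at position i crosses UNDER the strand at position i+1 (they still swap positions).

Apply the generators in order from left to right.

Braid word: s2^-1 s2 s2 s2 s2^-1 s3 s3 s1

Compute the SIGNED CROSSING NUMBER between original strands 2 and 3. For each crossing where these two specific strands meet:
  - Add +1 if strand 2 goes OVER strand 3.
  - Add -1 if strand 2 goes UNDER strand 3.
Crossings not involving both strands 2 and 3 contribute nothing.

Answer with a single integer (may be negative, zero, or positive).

Gen 1: 2 under 3. Both 2&3? yes. Contrib: -1. Sum: -1
Gen 2: 3 over 2. Both 2&3? yes. Contrib: -1. Sum: -2
Gen 3: 2 over 3. Both 2&3? yes. Contrib: +1. Sum: -1
Gen 4: 3 over 2. Both 2&3? yes. Contrib: -1. Sum: -2
Gen 5: 2 under 3. Both 2&3? yes. Contrib: -1. Sum: -3
Gen 6: crossing 2x4. Both 2&3? no. Sum: -3
Gen 7: crossing 4x2. Both 2&3? no. Sum: -3
Gen 8: crossing 1x3. Both 2&3? no. Sum: -3

Answer: -3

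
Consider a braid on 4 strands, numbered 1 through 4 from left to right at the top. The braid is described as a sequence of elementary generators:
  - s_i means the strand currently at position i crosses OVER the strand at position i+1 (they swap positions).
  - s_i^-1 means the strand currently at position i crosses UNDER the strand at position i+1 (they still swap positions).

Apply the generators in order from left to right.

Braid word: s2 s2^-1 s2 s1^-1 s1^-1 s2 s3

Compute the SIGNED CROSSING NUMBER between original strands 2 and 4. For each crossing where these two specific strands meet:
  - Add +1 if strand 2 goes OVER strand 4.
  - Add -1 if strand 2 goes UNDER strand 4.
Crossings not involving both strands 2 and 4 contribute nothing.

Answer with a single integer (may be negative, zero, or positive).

Answer: 0

Derivation:
Gen 1: crossing 2x3. Both 2&4? no. Sum: 0
Gen 2: crossing 3x2. Both 2&4? no. Sum: 0
Gen 3: crossing 2x3. Both 2&4? no. Sum: 0
Gen 4: crossing 1x3. Both 2&4? no. Sum: 0
Gen 5: crossing 3x1. Both 2&4? no. Sum: 0
Gen 6: crossing 3x2. Both 2&4? no. Sum: 0
Gen 7: crossing 3x4. Both 2&4? no. Sum: 0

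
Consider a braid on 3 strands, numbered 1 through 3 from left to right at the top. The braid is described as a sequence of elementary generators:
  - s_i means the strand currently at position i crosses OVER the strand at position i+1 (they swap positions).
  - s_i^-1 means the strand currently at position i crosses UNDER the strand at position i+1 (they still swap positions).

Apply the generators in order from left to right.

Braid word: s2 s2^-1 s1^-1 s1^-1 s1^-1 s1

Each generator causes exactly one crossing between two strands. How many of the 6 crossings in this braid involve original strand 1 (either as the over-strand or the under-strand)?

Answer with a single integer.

Gen 1: crossing 2x3. Involves strand 1? no. Count so far: 0
Gen 2: crossing 3x2. Involves strand 1? no. Count so far: 0
Gen 3: crossing 1x2. Involves strand 1? yes. Count so far: 1
Gen 4: crossing 2x1. Involves strand 1? yes. Count so far: 2
Gen 5: crossing 1x2. Involves strand 1? yes. Count so far: 3
Gen 6: crossing 2x1. Involves strand 1? yes. Count so far: 4

Answer: 4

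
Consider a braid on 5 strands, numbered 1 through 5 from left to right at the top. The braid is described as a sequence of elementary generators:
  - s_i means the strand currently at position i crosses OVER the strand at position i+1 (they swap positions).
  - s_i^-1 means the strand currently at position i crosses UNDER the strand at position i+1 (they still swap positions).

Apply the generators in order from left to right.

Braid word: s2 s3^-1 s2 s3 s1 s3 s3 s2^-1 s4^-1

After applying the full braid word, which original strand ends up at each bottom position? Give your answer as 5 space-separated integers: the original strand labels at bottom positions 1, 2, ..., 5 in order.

Answer: 4 2 1 5 3

Derivation:
Gen 1 (s2): strand 2 crosses over strand 3. Perm now: [1 3 2 4 5]
Gen 2 (s3^-1): strand 2 crosses under strand 4. Perm now: [1 3 4 2 5]
Gen 3 (s2): strand 3 crosses over strand 4. Perm now: [1 4 3 2 5]
Gen 4 (s3): strand 3 crosses over strand 2. Perm now: [1 4 2 3 5]
Gen 5 (s1): strand 1 crosses over strand 4. Perm now: [4 1 2 3 5]
Gen 6 (s3): strand 2 crosses over strand 3. Perm now: [4 1 3 2 5]
Gen 7 (s3): strand 3 crosses over strand 2. Perm now: [4 1 2 3 5]
Gen 8 (s2^-1): strand 1 crosses under strand 2. Perm now: [4 2 1 3 5]
Gen 9 (s4^-1): strand 3 crosses under strand 5. Perm now: [4 2 1 5 3]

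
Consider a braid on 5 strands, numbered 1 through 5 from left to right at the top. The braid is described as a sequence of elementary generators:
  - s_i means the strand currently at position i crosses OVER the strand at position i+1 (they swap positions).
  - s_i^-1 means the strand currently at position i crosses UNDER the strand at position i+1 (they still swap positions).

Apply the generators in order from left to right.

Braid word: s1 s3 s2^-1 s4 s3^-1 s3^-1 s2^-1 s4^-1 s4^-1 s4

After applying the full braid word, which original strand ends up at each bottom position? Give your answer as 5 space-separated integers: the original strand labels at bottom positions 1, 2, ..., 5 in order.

Answer: 2 1 4 3 5

Derivation:
Gen 1 (s1): strand 1 crosses over strand 2. Perm now: [2 1 3 4 5]
Gen 2 (s3): strand 3 crosses over strand 4. Perm now: [2 1 4 3 5]
Gen 3 (s2^-1): strand 1 crosses under strand 4. Perm now: [2 4 1 3 5]
Gen 4 (s4): strand 3 crosses over strand 5. Perm now: [2 4 1 5 3]
Gen 5 (s3^-1): strand 1 crosses under strand 5. Perm now: [2 4 5 1 3]
Gen 6 (s3^-1): strand 5 crosses under strand 1. Perm now: [2 4 1 5 3]
Gen 7 (s2^-1): strand 4 crosses under strand 1. Perm now: [2 1 4 5 3]
Gen 8 (s4^-1): strand 5 crosses under strand 3. Perm now: [2 1 4 3 5]
Gen 9 (s4^-1): strand 3 crosses under strand 5. Perm now: [2 1 4 5 3]
Gen 10 (s4): strand 5 crosses over strand 3. Perm now: [2 1 4 3 5]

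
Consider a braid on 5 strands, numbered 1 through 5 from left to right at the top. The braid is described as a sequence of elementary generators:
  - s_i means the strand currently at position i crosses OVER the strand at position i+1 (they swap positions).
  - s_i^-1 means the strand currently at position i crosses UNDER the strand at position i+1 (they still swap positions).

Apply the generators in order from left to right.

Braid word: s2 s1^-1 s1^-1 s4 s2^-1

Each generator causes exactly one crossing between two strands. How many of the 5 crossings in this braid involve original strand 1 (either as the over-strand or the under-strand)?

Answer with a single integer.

Gen 1: crossing 2x3. Involves strand 1? no. Count so far: 0
Gen 2: crossing 1x3. Involves strand 1? yes. Count so far: 1
Gen 3: crossing 3x1. Involves strand 1? yes. Count so far: 2
Gen 4: crossing 4x5. Involves strand 1? no. Count so far: 2
Gen 5: crossing 3x2. Involves strand 1? no. Count so far: 2

Answer: 2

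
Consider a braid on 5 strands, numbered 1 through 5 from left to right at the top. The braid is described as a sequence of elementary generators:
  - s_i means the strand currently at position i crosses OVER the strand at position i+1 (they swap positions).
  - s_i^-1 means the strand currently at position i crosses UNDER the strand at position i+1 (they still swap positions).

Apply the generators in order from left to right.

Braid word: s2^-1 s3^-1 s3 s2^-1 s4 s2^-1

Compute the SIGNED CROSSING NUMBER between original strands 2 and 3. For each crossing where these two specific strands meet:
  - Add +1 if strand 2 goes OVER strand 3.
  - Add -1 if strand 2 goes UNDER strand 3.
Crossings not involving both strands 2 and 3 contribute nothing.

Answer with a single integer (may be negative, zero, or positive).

Answer: -1

Derivation:
Gen 1: 2 under 3. Both 2&3? yes. Contrib: -1. Sum: -1
Gen 2: crossing 2x4. Both 2&3? no. Sum: -1
Gen 3: crossing 4x2. Both 2&3? no. Sum: -1
Gen 4: 3 under 2. Both 2&3? yes. Contrib: +1. Sum: 0
Gen 5: crossing 4x5. Both 2&3? no. Sum: 0
Gen 6: 2 under 3. Both 2&3? yes. Contrib: -1. Sum: -1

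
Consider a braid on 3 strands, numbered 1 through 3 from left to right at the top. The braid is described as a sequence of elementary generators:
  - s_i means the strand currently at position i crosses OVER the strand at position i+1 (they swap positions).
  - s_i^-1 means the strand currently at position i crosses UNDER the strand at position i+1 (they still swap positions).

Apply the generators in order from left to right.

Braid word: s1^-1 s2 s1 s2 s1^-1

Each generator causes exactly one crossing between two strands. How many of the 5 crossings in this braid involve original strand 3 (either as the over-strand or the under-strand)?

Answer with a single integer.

Answer: 3

Derivation:
Gen 1: crossing 1x2. Involves strand 3? no. Count so far: 0
Gen 2: crossing 1x3. Involves strand 3? yes. Count so far: 1
Gen 3: crossing 2x3. Involves strand 3? yes. Count so far: 2
Gen 4: crossing 2x1. Involves strand 3? no. Count so far: 2
Gen 5: crossing 3x1. Involves strand 3? yes. Count so far: 3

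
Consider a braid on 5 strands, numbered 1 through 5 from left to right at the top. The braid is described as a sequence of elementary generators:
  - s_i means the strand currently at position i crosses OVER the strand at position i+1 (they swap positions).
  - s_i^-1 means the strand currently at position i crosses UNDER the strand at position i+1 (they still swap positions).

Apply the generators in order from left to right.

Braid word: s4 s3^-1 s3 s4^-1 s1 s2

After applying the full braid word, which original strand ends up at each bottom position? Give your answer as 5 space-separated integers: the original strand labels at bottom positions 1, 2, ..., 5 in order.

Answer: 2 3 1 4 5

Derivation:
Gen 1 (s4): strand 4 crosses over strand 5. Perm now: [1 2 3 5 4]
Gen 2 (s3^-1): strand 3 crosses under strand 5. Perm now: [1 2 5 3 4]
Gen 3 (s3): strand 5 crosses over strand 3. Perm now: [1 2 3 5 4]
Gen 4 (s4^-1): strand 5 crosses under strand 4. Perm now: [1 2 3 4 5]
Gen 5 (s1): strand 1 crosses over strand 2. Perm now: [2 1 3 4 5]
Gen 6 (s2): strand 1 crosses over strand 3. Perm now: [2 3 1 4 5]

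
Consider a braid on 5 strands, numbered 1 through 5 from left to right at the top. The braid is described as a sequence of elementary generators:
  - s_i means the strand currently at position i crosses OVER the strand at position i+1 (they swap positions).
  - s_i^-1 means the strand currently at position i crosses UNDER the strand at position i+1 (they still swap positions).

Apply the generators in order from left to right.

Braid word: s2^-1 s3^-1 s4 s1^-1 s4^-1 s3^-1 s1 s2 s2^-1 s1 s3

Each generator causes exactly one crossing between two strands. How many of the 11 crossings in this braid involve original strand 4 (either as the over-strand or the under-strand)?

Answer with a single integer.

Gen 1: crossing 2x3. Involves strand 4? no. Count so far: 0
Gen 2: crossing 2x4. Involves strand 4? yes. Count so far: 1
Gen 3: crossing 2x5. Involves strand 4? no. Count so far: 1
Gen 4: crossing 1x3. Involves strand 4? no. Count so far: 1
Gen 5: crossing 5x2. Involves strand 4? no. Count so far: 1
Gen 6: crossing 4x2. Involves strand 4? yes. Count so far: 2
Gen 7: crossing 3x1. Involves strand 4? no. Count so far: 2
Gen 8: crossing 3x2. Involves strand 4? no. Count so far: 2
Gen 9: crossing 2x3. Involves strand 4? no. Count so far: 2
Gen 10: crossing 1x3. Involves strand 4? no. Count so far: 2
Gen 11: crossing 2x4. Involves strand 4? yes. Count so far: 3

Answer: 3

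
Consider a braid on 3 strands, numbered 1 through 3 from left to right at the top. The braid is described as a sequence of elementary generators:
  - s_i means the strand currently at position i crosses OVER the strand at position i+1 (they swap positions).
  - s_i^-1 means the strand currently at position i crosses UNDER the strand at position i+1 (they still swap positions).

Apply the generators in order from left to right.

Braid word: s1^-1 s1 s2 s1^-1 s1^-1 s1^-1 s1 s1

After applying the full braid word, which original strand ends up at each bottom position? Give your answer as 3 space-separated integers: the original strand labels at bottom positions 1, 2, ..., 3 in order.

Gen 1 (s1^-1): strand 1 crosses under strand 2. Perm now: [2 1 3]
Gen 2 (s1): strand 2 crosses over strand 1. Perm now: [1 2 3]
Gen 3 (s2): strand 2 crosses over strand 3. Perm now: [1 3 2]
Gen 4 (s1^-1): strand 1 crosses under strand 3. Perm now: [3 1 2]
Gen 5 (s1^-1): strand 3 crosses under strand 1. Perm now: [1 3 2]
Gen 6 (s1^-1): strand 1 crosses under strand 3. Perm now: [3 1 2]
Gen 7 (s1): strand 3 crosses over strand 1. Perm now: [1 3 2]
Gen 8 (s1): strand 1 crosses over strand 3. Perm now: [3 1 2]

Answer: 3 1 2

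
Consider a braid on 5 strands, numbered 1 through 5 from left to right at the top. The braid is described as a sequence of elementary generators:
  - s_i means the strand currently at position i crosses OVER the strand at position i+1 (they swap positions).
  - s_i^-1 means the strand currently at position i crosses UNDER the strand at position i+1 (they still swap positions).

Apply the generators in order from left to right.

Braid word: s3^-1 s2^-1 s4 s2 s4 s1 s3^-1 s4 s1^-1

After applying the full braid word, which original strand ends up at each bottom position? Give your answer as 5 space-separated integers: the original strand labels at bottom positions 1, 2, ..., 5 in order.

Gen 1 (s3^-1): strand 3 crosses under strand 4. Perm now: [1 2 4 3 5]
Gen 2 (s2^-1): strand 2 crosses under strand 4. Perm now: [1 4 2 3 5]
Gen 3 (s4): strand 3 crosses over strand 5. Perm now: [1 4 2 5 3]
Gen 4 (s2): strand 4 crosses over strand 2. Perm now: [1 2 4 5 3]
Gen 5 (s4): strand 5 crosses over strand 3. Perm now: [1 2 4 3 5]
Gen 6 (s1): strand 1 crosses over strand 2. Perm now: [2 1 4 3 5]
Gen 7 (s3^-1): strand 4 crosses under strand 3. Perm now: [2 1 3 4 5]
Gen 8 (s4): strand 4 crosses over strand 5. Perm now: [2 1 3 5 4]
Gen 9 (s1^-1): strand 2 crosses under strand 1. Perm now: [1 2 3 5 4]

Answer: 1 2 3 5 4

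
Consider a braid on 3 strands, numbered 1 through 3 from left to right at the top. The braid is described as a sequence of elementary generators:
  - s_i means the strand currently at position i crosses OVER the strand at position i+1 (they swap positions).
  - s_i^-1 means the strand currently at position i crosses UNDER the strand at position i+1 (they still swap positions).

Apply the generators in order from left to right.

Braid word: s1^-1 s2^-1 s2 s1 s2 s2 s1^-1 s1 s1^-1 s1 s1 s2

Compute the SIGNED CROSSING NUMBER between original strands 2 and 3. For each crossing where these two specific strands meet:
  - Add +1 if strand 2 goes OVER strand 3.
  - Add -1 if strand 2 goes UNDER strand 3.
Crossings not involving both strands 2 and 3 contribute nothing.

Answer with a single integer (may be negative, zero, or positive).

Answer: 0

Derivation:
Gen 1: crossing 1x2. Both 2&3? no. Sum: 0
Gen 2: crossing 1x3. Both 2&3? no. Sum: 0
Gen 3: crossing 3x1. Both 2&3? no. Sum: 0
Gen 4: crossing 2x1. Both 2&3? no. Sum: 0
Gen 5: 2 over 3. Both 2&3? yes. Contrib: +1. Sum: 1
Gen 6: 3 over 2. Both 2&3? yes. Contrib: -1. Sum: 0
Gen 7: crossing 1x2. Both 2&3? no. Sum: 0
Gen 8: crossing 2x1. Both 2&3? no. Sum: 0
Gen 9: crossing 1x2. Both 2&3? no. Sum: 0
Gen 10: crossing 2x1. Both 2&3? no. Sum: 0
Gen 11: crossing 1x2. Both 2&3? no. Sum: 0
Gen 12: crossing 1x3. Both 2&3? no. Sum: 0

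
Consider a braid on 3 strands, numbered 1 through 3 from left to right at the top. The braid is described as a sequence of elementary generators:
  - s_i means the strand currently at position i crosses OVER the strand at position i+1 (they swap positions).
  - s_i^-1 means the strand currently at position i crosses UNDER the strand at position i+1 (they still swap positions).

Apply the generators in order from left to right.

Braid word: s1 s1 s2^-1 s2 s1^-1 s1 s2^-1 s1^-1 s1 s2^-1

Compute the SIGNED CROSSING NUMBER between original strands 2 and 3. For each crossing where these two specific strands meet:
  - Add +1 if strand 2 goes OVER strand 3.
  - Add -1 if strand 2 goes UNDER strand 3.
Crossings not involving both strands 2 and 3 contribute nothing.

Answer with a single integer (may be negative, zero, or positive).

Gen 1: crossing 1x2. Both 2&3? no. Sum: 0
Gen 2: crossing 2x1. Both 2&3? no. Sum: 0
Gen 3: 2 under 3. Both 2&3? yes. Contrib: -1. Sum: -1
Gen 4: 3 over 2. Both 2&3? yes. Contrib: -1. Sum: -2
Gen 5: crossing 1x2. Both 2&3? no. Sum: -2
Gen 6: crossing 2x1. Both 2&3? no. Sum: -2
Gen 7: 2 under 3. Both 2&3? yes. Contrib: -1. Sum: -3
Gen 8: crossing 1x3. Both 2&3? no. Sum: -3
Gen 9: crossing 3x1. Both 2&3? no. Sum: -3
Gen 10: 3 under 2. Both 2&3? yes. Contrib: +1. Sum: -2

Answer: -2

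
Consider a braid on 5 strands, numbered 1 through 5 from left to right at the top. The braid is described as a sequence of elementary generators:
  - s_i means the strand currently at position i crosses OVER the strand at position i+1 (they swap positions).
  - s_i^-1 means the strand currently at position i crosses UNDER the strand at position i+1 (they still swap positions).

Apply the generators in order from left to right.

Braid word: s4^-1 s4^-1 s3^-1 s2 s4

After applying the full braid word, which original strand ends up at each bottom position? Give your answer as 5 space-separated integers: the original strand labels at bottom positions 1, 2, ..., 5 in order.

Gen 1 (s4^-1): strand 4 crosses under strand 5. Perm now: [1 2 3 5 4]
Gen 2 (s4^-1): strand 5 crosses under strand 4. Perm now: [1 2 3 4 5]
Gen 3 (s3^-1): strand 3 crosses under strand 4. Perm now: [1 2 4 3 5]
Gen 4 (s2): strand 2 crosses over strand 4. Perm now: [1 4 2 3 5]
Gen 5 (s4): strand 3 crosses over strand 5. Perm now: [1 4 2 5 3]

Answer: 1 4 2 5 3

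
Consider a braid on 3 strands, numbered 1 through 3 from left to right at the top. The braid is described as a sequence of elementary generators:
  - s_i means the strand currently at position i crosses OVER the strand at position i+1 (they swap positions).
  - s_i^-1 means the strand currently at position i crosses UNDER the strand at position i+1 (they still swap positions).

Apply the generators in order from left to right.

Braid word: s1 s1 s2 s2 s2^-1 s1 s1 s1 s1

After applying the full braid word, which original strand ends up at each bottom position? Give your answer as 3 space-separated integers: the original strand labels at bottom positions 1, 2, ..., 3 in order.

Gen 1 (s1): strand 1 crosses over strand 2. Perm now: [2 1 3]
Gen 2 (s1): strand 2 crosses over strand 1. Perm now: [1 2 3]
Gen 3 (s2): strand 2 crosses over strand 3. Perm now: [1 3 2]
Gen 4 (s2): strand 3 crosses over strand 2. Perm now: [1 2 3]
Gen 5 (s2^-1): strand 2 crosses under strand 3. Perm now: [1 3 2]
Gen 6 (s1): strand 1 crosses over strand 3. Perm now: [3 1 2]
Gen 7 (s1): strand 3 crosses over strand 1. Perm now: [1 3 2]
Gen 8 (s1): strand 1 crosses over strand 3. Perm now: [3 1 2]
Gen 9 (s1): strand 3 crosses over strand 1. Perm now: [1 3 2]

Answer: 1 3 2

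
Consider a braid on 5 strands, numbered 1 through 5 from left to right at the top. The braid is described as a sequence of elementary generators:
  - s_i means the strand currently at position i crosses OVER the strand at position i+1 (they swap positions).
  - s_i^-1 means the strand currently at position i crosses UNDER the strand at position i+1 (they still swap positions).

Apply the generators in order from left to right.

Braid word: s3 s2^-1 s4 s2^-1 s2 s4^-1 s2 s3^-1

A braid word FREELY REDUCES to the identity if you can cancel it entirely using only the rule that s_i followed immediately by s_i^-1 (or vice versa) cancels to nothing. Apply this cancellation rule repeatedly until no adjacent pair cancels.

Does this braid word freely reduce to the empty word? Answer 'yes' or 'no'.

Gen 1 (s3): push. Stack: [s3]
Gen 2 (s2^-1): push. Stack: [s3 s2^-1]
Gen 3 (s4): push. Stack: [s3 s2^-1 s4]
Gen 4 (s2^-1): push. Stack: [s3 s2^-1 s4 s2^-1]
Gen 5 (s2): cancels prior s2^-1. Stack: [s3 s2^-1 s4]
Gen 6 (s4^-1): cancels prior s4. Stack: [s3 s2^-1]
Gen 7 (s2): cancels prior s2^-1. Stack: [s3]
Gen 8 (s3^-1): cancels prior s3. Stack: []
Reduced word: (empty)

Answer: yes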